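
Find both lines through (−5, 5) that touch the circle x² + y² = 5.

Let a tangent through (−5, 5) have slope m. Its distance from (0, 0) must equal √5:
(5m − (−5))² = 5(m² + 1)
2m² + 5m + 2 = 0, so m = −1/2 or m = −2.
Through (−5, 5) these give x + 2y = 5 and 2x + y = −5.

x + 2y = 5 and 2x + y = −5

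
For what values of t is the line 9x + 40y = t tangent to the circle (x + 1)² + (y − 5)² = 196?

Tangency holds when the distance from the centre (−1, 5) to the line equals the radius 14:
|9·(−1) + 40·5 − t| / √1681 = 14
|t − (191)| = 14·41, so t = 765 or t = −383.

t = −383 or t = 765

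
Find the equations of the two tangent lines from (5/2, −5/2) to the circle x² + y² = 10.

3x − y = 10 and x − 3y = 10

Let a tangent through (5/2, −5/2) have slope m. Its distance from (0, 0) must equal √10:
[m·(−5/2) − (5/2)]² = 10(m² + 1)
3m² − 10m + 3 = 0, so m = 3 or m = 1/3.
With m = 3: 3x − y = 10. With m = 1/3: x − 3y = 10.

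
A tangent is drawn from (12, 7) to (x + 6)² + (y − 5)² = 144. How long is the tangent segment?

With centre O = (−6, 5), |OP|² = 328 and r² = 144.
The tangent meets the radius at right angles, so tangent² = |PO|² − r² = 328 − 144 = 184.

2√46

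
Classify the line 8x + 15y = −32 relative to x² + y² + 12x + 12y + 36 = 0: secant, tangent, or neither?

Substituting the line into the circle gives 289x² + 1772x + 3364 = 0.
Δ = 3139984 − 3888784 = −748800.
No real roots: the line does not meet the circle.

neither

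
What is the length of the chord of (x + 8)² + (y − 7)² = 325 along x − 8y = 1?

From the line, y = (−1 + x)/8. Substituting:
65x² + 910x − 13455 = 0  ⟹  x² + 14x − 207 = 0
x = 9 or x = −23, giving (9, 1) and (−23, −3).
|(9, 1) − (−23, −3)| = √((32)² + (4)²) = 4√65.

4√65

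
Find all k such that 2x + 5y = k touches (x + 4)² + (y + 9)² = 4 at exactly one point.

Tangency holds when the distance from the centre (−4, −9) to the line equals the radius 2:
|2·(−4) + 5·(−9) − k| / √29 = 2
|k − (−53)| = 2√29.

k = −53 ± 2√29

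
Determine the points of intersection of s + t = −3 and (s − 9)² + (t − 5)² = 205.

Substitute t = −s − 3:
2s² − 2s − 60 = 0  ⟹  s² − s − 30 = 0
s = 6 or s = −5, giving (6, −9) and (−5, 2).

(−5, 2) and (6, −9)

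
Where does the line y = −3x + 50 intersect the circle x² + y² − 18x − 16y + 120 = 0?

(13, 11) and (14, 8)

From the line, y = −3x + 50. Substituting:
10x² − 270x + 1820 = 0  ⟹  x² − 27x + 182 = 0
x = 14 or x = 13, giving (14, 8) and (13, 11).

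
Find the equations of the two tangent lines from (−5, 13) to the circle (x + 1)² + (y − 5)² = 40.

Let a tangent through (−5, 13) have slope m. Its distance from (−1, 5) must equal 2√10:
(4m − (−8))² = 40(m² + 1)
3m² − 8m − 3 = 0, so m = −1/3 or m = 3.
With m = −1/3: x + 3y = 34. With m = 3: 3x − y = −28.

x + 3y = 34 and 3x − y = −28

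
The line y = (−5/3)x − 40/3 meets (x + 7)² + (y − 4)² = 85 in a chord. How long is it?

Substitute y = (−40 − 5x)/3:
34x² + 646x + 2380 = 0  ⟹  x² + 19x + 70 = 0
x = −5 or x = −14, giving (−5, −5) and (−14, 10).
Chord length = distance between (−5, −5) and (−14, 10) = √306 = 3√34.

3√34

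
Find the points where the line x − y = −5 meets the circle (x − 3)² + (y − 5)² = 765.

(−18, −13) and (21, 26)

From the line, y = x + 5. Substituting:
2x² − 6x − 756 = 0  ⟹  x² − 3x − 378 = 0
x = 21 or x = −18, giving (21, 26) and (−18, −13).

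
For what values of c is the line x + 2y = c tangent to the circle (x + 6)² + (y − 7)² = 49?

Tangency holds when the distance from the centre (−6, 7) to the line equals the radius 7:
|1·(−6) + 2·7 − c| / √5 = 7
|c − (8)| = 7√5.

c = 8 ± 7√5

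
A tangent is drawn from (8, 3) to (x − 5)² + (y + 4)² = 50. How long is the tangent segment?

2√2

The centre is (5, −4) and r = 5√2. The square of the distance from P to the centre is 9 + 49 = 58.
The tangent meets the radius at right angles, so tangent² = |PO|² − r² = 58 − 50 = 8.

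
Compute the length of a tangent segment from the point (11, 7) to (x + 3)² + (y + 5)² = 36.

Centre (−3, −5), r² = 36. |PO|² = (14)² + (12)² = 340.
By the tangent–radius right angle, tangent length = √(|PO|² − r²) = √304 = 4√19.

4√19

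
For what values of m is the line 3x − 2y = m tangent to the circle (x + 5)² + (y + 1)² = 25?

m = −13 ± 5√13

Tangency holds when the distance from the centre (−5, −1) to the line equals the radius 5:
|3·(−5) − 2·(−1) − m| / √13 = 5
|m − (−13)| = 5√13.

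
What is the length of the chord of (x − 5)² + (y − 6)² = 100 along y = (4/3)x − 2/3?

20

Centre (5, 6), r² = 100. Perpendicular distance d from centre to line = |0| / √25 = 0/√25.
Chord = 2√(r² − d²) = 2·√(100) = 20.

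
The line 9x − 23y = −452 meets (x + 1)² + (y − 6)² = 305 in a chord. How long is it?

√610

The distance from (−1, 6) to the line is 305/√610, and r² = 305.
Half the chord is √(r² − d²) = √(305/2), so the full chord is √610.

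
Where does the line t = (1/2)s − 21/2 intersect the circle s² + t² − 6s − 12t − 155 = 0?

(5, −8) and (13, −4)

Express t = (−21 + s)/2 and substitute into the circle:
5s² − 90s + 325 = 0  ⟹  s² − 18s + 65 = 0
s = 13 or s = 5, giving (13, −4) and (5, −8).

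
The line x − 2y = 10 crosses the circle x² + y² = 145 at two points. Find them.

Express y = (−10 + x)/2 and substitute into the circle:
5x² − 20x − 480 = 0  ⟹  x² − 4x − 96 = 0
x = 12 or x = −8, giving (12, 1) and (−8, −9).

(−8, −9) and (12, 1)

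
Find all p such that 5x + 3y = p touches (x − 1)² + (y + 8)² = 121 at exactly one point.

Tangency holds when the distance from the centre (1, −8) to the line equals the radius 11:
|5·1 + 3·(−8) − p| / √34 = 11
|p − (−19)| = 11√34.

p = −19 ± 11√34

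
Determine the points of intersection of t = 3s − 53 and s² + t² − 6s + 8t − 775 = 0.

(7, −32) and (23, 16)

From the line, t = 3s − 53. Substituting:
10s² − 300s + 1610 = 0  ⟹  s² − 30s + 161 = 0
s = 23 or s = 7, giving (23, 16) and (7, −32).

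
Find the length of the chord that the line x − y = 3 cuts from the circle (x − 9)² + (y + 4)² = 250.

Centre (9, −4), r² = 250. Perpendicular distance d from centre to line = |10| / √2 = 10/√2.
Chord = 2√(r² − d²) = 2·√(200) = 20√2.

20√2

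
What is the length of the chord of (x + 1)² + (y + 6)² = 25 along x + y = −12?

Centre (−1, −6), r² = 25. Perpendicular distance d from centre to line = |5| / √2 = 5/√2.
Half the chord is √(r² − d²) = √(25/2), so the full chord is 5√2.

5√2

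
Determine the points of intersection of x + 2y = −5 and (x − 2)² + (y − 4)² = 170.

Express y = (−5 − x)/2 and substitute into the circle:
5x² + 10x − 495 = 0  ⟹  x² + 2x − 99 = 0
x = 9 or x = −11, giving (9, −7) and (−11, 3).

(−11, 3) and (9, −7)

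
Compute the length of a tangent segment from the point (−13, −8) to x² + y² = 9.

The centre is (0, 0) and r = 3. The square of the distance from P to the centre is 169 + 64 = 233.
The tangent meets the radius at right angles, so tangent² = |PO|² − r² = 233 − 9 = 224.

4√14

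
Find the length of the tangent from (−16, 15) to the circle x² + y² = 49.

With centre O = (0, 0), |OP|² = 481 and r² = 49.
The tangent meets the radius at right angles, so tangent² = |PO|² − r² = 481 − 49 = 432.

12√3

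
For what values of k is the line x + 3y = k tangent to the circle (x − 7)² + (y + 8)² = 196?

k = −17 ± 14√10

The line touches the circle iff its distance from (7, −8) is 14:
|1·7 + 3·(−8) − k| / √10 = 14
|k − (−17)| = 14√10.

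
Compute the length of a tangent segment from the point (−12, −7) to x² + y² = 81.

4√7

The centre is (0, 0) and r = 9. The square of the distance from P to the centre is 144 + 49 = 193.
By the tangent–radius right angle, tangent length = √(|PO|² − r²) = √112 = 4√7.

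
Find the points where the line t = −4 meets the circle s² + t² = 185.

From the line, t = −4. Substituting:
s² − 169 = 0
s = 13 or s = −13, giving (13, −4) and (−13, −4).

(−13, −4) and (13, −4)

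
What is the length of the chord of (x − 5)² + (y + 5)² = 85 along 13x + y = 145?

From the line, y = −13x + 145. Substituting:
170x² − 3910x + 22440 = 0  ⟹  x² − 23x + 132 = 0
x = 12 or x = 11, giving (12, −11) and (11, 2).
|(12, −11) − (11, 2)| = √((1)² + (−13)²) = √170.

√170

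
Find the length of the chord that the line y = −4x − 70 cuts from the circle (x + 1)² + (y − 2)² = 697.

10√17

From the line, y = −4x − 70. Substituting:
17x² + 578x + 4488 = 0  ⟹  x² + 34x + 264 = 0
x = −12 or x = −22, giving (−12, −22) and (−22, 18).
Chord length = distance between (−12, −22) and (−22, 18) = √1700 = 10√17.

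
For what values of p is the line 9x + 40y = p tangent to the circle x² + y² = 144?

p = −492 or p = 492

Tangency holds when the distance from the centre (0, 0) to the line equals the radius 12:
|9·0 + 40·0 − p| / √1681 = 12
|p| = 12·41, so p = 492 or p = −492.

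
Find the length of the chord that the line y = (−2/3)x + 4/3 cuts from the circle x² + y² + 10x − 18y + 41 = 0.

Express y = (4 − 2x)/3 and substitute into the circle:
13x² + 182x + 169 = 0  ⟹  x² + 14x + 13 = 0
x = −1 or x = −13, giving (−1, 2) and (−13, 10).
Chord length = distance between (−1, 2) and (−13, 10) = √208 = 4√13.

4√13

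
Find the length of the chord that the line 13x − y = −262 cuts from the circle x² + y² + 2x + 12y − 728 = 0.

Substitute y = 13x + 262:
170x² + 6970x + 71060 = 0  ⟹  x² + 41x + 418 = 0
x = −19 or x = −22, giving (−19, 15) and (−22, −24).
|(−19, 15) − (−22, −24)| = √((3)² + (39)²) = 3√170.

3√170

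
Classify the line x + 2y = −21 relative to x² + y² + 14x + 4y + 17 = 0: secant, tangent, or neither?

Substituting the line into the circle gives 5x² + 90x + 341 = 0.
Δ = 8100 − 6820 = 1280.
Two real roots: the line is a secant.

secant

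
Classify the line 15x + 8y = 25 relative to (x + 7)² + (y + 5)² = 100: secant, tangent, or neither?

tangent

Substituting the line into the circle gives 289x² − 1054x + 961 = 0.
Discriminant = (−1054)² − 4·289·(961) = 0.
A repeated root: the line is tangent.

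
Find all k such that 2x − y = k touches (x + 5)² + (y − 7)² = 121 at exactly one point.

k = −17 ± 11√5

The line touches the circle iff its distance from (−5, 7) is 11:
|2·(−5) − 1·7 − k| / √5 = 11
|k − (−17)| = 11√5.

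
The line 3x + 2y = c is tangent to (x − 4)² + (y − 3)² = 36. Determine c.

For a tangent, require d(centre, line) = r = 6.
|3·4 + 2·3 − c| / √13 = 6
|c − (18)| = 6√13.

c = 18 ± 6√13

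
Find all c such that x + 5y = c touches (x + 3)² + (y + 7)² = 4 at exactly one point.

c = −38 ± 2√26

For a tangent, require d(centre, line) = r = 2.
|1·(−3) + 5·(−7) − c| / √26 = 2
|c − (−38)| = 2√26.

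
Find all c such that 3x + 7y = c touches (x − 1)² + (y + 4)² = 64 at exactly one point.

c = −25 ± 8√58

Tangency holds when the distance from the centre (1, −4) to the line equals the radius 8:
|3·1 + 7·(−4) − c| / √58 = 8
|c − (−25)| = 8√58.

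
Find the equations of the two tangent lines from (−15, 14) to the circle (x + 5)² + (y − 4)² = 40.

A line y − (14) = m(x − (−15)) is tangent when its distance from (−5, 4) is 2√10:
[m·(10) − (−10)]² = 40(m² + 1)
3m² + 10m + 3 = 0, so m = −1/3 or m = −3.
With m = −1/3: x + 3y = 27. With m = −3: 3x + y = −31.

x + 3y = 27 and 3x + y = −31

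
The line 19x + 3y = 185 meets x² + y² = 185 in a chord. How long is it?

√370

The distance from (0, 0) to the line is 185/√370, and r² = 185.
Chord = 2√(r² − d²) = 2·√(185/2) = √370.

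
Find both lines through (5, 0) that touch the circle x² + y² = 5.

Write the tangent as mx − y + (0 − m·(5)) = 0 and set its distance from the centre to √5:
(−5m − (0))² = 5(m² + 1)
4m² − 1 = 0, so m = −1/2 or m = 1/2.
With m = −1/2: x + 2y = 5. With m = 1/2: x − 2y = 5.

x + 2y = 5 and x − 2y = 5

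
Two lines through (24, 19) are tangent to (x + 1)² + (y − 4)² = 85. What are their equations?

2x − 9y = −123 and 7x − 6y = 54

Let a tangent through (24, 19) have slope m. Its distance from (−1, 4) must equal √85:
(−25m − (−15))² = 85(m² + 1)
54m² − 75m + 14 = 0, so m = 2/9 or m = 7/6.
With m = 2/9: 2x − 9y = −123. With m = 7/6: 7x − 6y = 54.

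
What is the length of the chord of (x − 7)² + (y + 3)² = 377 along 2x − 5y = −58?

4√29

From the line, y = (58 + 2x)/5. Substituting:
29x² − 58x − 2871 = 0  ⟹  x² − 2x − 99 = 0
x = 11 or x = −9, giving (11, 16) and (−9, 8).
Chord length = distance between (11, 16) and (−9, 8) = √464 = 4√29.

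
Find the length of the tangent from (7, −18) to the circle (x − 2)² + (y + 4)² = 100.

Centre (2, −4), r² = 100. |PO|² = (5)² + (−14)² = 221.
By the tangent–radius right angle, tangent length = √(|PO|² − r²) = √121 = 11.

11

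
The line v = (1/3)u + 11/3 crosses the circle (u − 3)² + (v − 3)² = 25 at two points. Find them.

Substitute v = (11 + u)/3:
10u² − 50u − 140 = 0  ⟹  u² − 5u − 14 = 0
u = 7 or u = −2, giving (7, 6) and (−2, 3).

(−2, 3) and (7, 6)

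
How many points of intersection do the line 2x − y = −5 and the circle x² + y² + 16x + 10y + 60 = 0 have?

d² = (2·(−8) − 1·(−5) − (−5))²/5 = 36/5; r² = 29.
Since d² < r², the line cuts the circle twice.

2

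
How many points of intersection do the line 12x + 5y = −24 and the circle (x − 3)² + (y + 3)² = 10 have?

0

Substituting the line into the circle gives 169x² + 66x + 56 = 0.
Δ = 4356 − 37856 = −33500.
No real roots: the line does not meet the circle.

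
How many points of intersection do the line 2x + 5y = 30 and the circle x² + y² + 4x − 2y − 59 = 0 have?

2

Centre (−2, 1), r² = 64. Distance² from centre to line = (−29)²/29 = 29.
Since d² < r², the line cuts the circle twice.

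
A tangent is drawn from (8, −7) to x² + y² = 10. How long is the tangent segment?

The centre is (0, 0) and r = √10. The square of the distance from P to the centre is 64 + 49 = 113.
By the tangent–radius right angle, tangent length = √(|PO|² − r²) = √103.

√103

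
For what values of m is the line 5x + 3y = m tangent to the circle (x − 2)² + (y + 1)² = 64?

The line touches the circle iff its distance from (2, −1) is 8:
|5·2 + 3·(−1) − m| / √34 = 8
|m − (7)| = 8√34.

m = 7 ± 8√34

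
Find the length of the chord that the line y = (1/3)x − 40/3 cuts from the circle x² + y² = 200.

4√10

The distance from (0, 0) to the line is 40/√10, and r² = 200.
Half the chord is √(r² − d²) = √(40), so the full chord is 4√10.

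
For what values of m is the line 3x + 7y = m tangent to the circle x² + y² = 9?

Tangency holds when the distance from the centre (0, 0) to the line equals the radius 3:
|3·0 + 7·0 − m| / √58 = 3
|m| = 3√58.

m = ±3√58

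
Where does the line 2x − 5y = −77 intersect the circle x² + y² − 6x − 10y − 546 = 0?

Substitute y = (77 + 2x)/5:
29x² + 58x − 11571 = 0  ⟹  x² + 2x − 399 = 0
x = 19 or x = −21, giving (19, 23) and (−21, 7).

(−21, 7) and (19, 23)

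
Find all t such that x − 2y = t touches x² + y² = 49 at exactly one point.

For a tangent, require d(centre, line) = r = 7.
|1·0 − 2·0 − t| / √5 = 7
|t| = 7√5.

t = ±7√5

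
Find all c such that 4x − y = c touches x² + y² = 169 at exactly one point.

The line touches the circle iff its distance from (0, 0) is 13:
|4·0 − 1·0 − c| / √17 = 13
|c| = 13√17.

c = ±13√17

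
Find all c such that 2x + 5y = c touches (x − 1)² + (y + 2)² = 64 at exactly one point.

Tangency holds when the distance from the centre (1, −2) to the line equals the radius 8:
|2·1 + 5·(−2) − c| / √29 = 8
|c − (−8)| = 8√29.

c = −8 ± 8√29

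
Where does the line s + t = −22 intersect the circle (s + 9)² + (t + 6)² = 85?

Express t = −s − 22 and substitute into the circle:
2s² + 50s + 252 = 0  ⟹  s² + 25s + 126 = 0
s = −7 or s = −18, giving (−7, −15) and (−18, −4).

(−18, −4) and (−7, −15)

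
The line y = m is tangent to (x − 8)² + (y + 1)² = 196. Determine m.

m = −15 or m = 13

For a tangent, require d(centre, line) = r = 14.
|0·8 + 1·(−1) − m| / √1 = 14
|m − (−1)| = 14, so m = 13 or m = −15.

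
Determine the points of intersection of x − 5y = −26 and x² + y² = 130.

(−11, 3) and (9, 7)

Express y = (26 + x)/5 and substitute into the circle:
26x² + 52x − 2574 = 0  ⟹  x² + 2x − 99 = 0
x = 9 or x = −11, giving (9, 7) and (−11, 3).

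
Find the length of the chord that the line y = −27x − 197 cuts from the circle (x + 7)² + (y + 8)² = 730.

2√730

The distance from (−7, −8) to the line is 0/√730, and r² = 730.
Chord = 2√(r² − d²) = 2·√(730) = 2√730.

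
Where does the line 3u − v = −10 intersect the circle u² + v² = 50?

(−5, −5) and (−1, 7)

Substitute v = 3u + 10:
10u² + 60u + 50 = 0  ⟹  u² + 6u + 5 = 0
u = −1 or u = −5, giving (−1, 7) and (−5, −5).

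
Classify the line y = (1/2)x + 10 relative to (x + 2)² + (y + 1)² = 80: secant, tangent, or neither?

Substituting the line into the circle gives 5x² + 60x + 180 = 0.
Δ = 3600 − 3600 = 0.
A repeated root: the line is tangent.

tangent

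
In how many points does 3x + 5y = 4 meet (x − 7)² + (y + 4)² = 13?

2

Substituting the line into the circle gives 34x² − 494x + 1476 = 0.
Δ = 244036 − 200736 = 43300.
Two real roots: the line is a secant.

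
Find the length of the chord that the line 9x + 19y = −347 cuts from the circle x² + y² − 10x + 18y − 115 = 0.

Centre (5, −9), r² = 221. Perpendicular distance d from centre to line = |221| / √442 = 221/√442.
Half the chord is √(r² − d²) = √(221/2), so the full chord is √442.

√442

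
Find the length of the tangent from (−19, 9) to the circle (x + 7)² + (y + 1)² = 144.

With centre O = (−7, −1), |OP|² = 244 and r² = 144.
The tangent meets the radius at right angles, so tangent² = |PO|² − r² = 244 − 144 = 100.

10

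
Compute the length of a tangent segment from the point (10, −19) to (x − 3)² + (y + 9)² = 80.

√69

The centre is (3, −9) and r = 4√5. The square of the distance from P to the centre is 49 + 100 = 149.
The tangent meets the radius at right angles, so tangent² = |PO|² − r² = 149 − 80 = 69.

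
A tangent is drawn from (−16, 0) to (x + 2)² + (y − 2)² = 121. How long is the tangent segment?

√79

The centre is (−2, 2) and r = 11. The square of the distance from P to the centre is 196 + 4 = 200.
The tangent meets the radius at right angles, so tangent² = |PO|² − r² = 200 − 121 = 79.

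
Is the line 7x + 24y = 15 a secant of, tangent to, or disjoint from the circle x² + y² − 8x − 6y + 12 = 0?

secant

Centre (4, 3), r² = 13. Distance² from centre to line = (85)²/625 = 289/25.
Since d² < r², the line cuts the circle twice.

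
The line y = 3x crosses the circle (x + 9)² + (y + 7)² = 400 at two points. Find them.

(−9, −27) and (3, 9)

From the line, y = 3x. Substituting:
10x² + 60x − 270 = 0  ⟹  x² + 6x − 27 = 0
x = 3 or x = −9, giving (3, 9) and (−9, −27).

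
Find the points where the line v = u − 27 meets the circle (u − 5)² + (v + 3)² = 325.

(6, −21) and (23, −4)

Substitute v = u − 27:
2u² − 58u + 276 = 0  ⟹  u² − 29u + 138 = 0
u = 23 or u = 6, giving (23, −4) and (6, −21).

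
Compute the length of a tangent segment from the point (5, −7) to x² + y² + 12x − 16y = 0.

√246

With centre O = (−6, 8), |OP|² = 346 and r² = 100.
The tangent meets the radius at right angles, so tangent² = |PO|² − r² = 346 − 100 = 246.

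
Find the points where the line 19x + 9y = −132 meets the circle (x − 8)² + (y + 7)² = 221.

From the line, y = (−132 − 19x)/9. Substituting:
442x² + 1326x − 7956 = 0  ⟹  x² + 3x − 18 = 0
x = 3 or x = −6, giving (3, −21) and (−6, −2).

(−6, −2) and (3, −21)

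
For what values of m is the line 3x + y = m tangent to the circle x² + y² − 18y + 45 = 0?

m = 9 ± 6√10

The line touches the circle iff its distance from (0, 9) is 6:
|3·0 + 1·9 − m| / √10 = 6
|m − (9)| = 6√10.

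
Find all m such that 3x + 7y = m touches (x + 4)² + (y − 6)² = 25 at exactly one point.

m = 30 ± 5√58

Tangency holds when the distance from the centre (−4, 6) to the line equals the radius 5:
|3·(−4) + 7·6 − m| / √58 = 5
|m − (30)| = 5√58.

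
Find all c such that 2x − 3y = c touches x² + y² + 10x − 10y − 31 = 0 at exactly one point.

c = −25 ± 9√13

The line touches the circle iff its distance from (−5, 5) is 9:
|2·(−5) − 3·5 − c| / √13 = 9
|c − (−25)| = 9√13.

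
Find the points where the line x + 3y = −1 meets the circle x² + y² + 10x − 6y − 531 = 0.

(−28, 9) and (17, −6)

Substitute y = (−1 − x)/3:
10x² + 110x − 4760 = 0  ⟹  x² + 11x − 476 = 0
x = 17 or x = −28, giving (17, −6) and (−28, 9).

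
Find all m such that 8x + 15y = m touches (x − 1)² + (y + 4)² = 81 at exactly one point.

m = −205 or m = 101

For a tangent, require d(centre, line) = r = 9.
|8·1 + 15·(−4) − m| / √289 = 9
|m − (−52)| = 9·17, so m = 101 or m = −205.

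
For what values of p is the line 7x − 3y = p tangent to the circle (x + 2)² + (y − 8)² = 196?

p = −38 ± 14√58

The line touches the circle iff its distance from (−2, 8) is 14:
|7·(−2) − 3·8 − p| / √58 = 14
|p − (−38)| = 14√58.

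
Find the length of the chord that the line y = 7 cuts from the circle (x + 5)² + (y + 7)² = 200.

Express y = 7 and substitute into the circle:
x² + 10x + 21 = 0
x = −3 or x = −7, giving (−3, 7) and (−7, 7).
Chord length = distance between (−3, 7) and (−7, 7) = √16 = 4.

4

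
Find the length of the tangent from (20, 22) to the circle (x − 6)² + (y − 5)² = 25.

2√115

With centre O = (6, 5), |OP|² = 485 and r² = 25.
By the tangent–radius right angle, tangent length = √(|PO|² − r²) = √460 = 2√115.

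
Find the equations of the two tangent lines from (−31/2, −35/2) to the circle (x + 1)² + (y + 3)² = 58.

3x − 7y = 76 and 7x − 3y = −56

A line y − (−35/2) = m(x − (−31/2)) is tangent when its distance from (−1, −3) is √58:
(29/2m − (29/2))² = 58(m² + 1)
21m² − 58m + 21 = 0, so m = 3/7 or m = 7/3.
Through (−31/2, −35/2) these give 3x − 7y = 76 and 7x − 3y = −56.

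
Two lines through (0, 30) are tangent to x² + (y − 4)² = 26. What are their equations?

Write the tangent as mx − y + (30 − m·(0)) = 0 and set its distance from the centre to √26:
(0m − (−26))² = 26(m² + 1)
m² − 25 = 0, so m = −5 or m = 5.
With m = −5: 5x + y = 30. With m = 5: 5x − y = −30.

5x + y = 30 and 5x − y = −30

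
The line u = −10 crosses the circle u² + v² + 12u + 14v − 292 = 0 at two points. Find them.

The line gives u = −10. Substituting into the circle:
v² + 14v − 312 = 0
v = 12 or v = −26, giving (−10, 12) and (−10, −26).

(−10, −26) and (−10, 12)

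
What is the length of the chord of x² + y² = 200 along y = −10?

Centre (0, 0), r² = 200. Perpendicular distance d from centre to line = |10| / √1 = 10.
Half the chord is √(r² − d²) = √(100), so the full chord is 20.

20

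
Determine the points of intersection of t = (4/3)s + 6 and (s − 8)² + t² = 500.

(−12, −10) and (12, 22)

Express t = (18 + 4s)/3 and substitute into the circle:
25s² − 3600 = 0  ⟹  s² − 144 = 0
s = 12 or s = −12, giving (12, 22) and (−12, −10).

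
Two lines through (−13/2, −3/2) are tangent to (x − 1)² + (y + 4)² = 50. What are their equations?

7x + y = −47 and x − y = −5

Write the tangent as mx − y + (−3/2 − m·(−13/2)) = 0 and set its distance from the centre to 5√2:
[m·(15/2) − (−5/2)]² = 50(m² + 1)
m² + 6m − 7 = 0, so m = −7 or m = 1.
With m = −7: 7x + y = −47. With m = 1: x − y = −5.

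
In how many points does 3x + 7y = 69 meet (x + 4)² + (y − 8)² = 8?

Substituting the line into the circle gives 58x² + 314x + 561 = 0.
Δ = 98596 − 130152 = −31556.
No real roots: the line does not meet the circle.

0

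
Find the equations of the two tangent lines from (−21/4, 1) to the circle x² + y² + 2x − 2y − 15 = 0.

4x + y = −20 and 4x − y = −22

Let a tangent through (−21/4, 1) have slope m. Its distance from (−1, 1) must equal √17:
[m·(17/4) − (0)]² = 17(m² + 1)
m² − 16 = 0, so m = −4 or m = 4.
With m = −4: 4x + y = −20. With m = 4: 4x − y = −22.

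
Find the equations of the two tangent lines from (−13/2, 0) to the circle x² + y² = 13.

2x − 3y = −13 and 2x + 3y = −13

A line y − (0) = m(x − (−13/2)) is tangent when its distance from (0, 0) is √13:
(13/2m − (0))² = 13(m² + 1)
9m² − 4 = 0, so m = 2/3 or m = −2/3.
With m = 2/3: 2x − 3y = −13. With m = −2/3: 2x + 3y = −13.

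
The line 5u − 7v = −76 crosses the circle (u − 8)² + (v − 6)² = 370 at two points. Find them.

Express v = (76 + 5u)/7 and substitute into the circle:
74u² − 444u − 13838 = 0  ⟹  u² − 6u − 187 = 0
u = 17 or u = −11, giving (17, 23) and (−11, 3).

(−11, 3) and (17, 23)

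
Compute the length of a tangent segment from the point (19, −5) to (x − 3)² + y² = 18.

Centre (3, 0), r² = 18. |PO|² = (16)² + (−5)² = 281.
The tangent meets the radius at right angles, so tangent² = |PO|² − r² = 281 − 18 = 263.

√263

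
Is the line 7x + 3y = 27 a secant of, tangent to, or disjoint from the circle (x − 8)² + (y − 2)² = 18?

disjoint

Substituting the line into the circle gives 58x² − 438x + 855 = 0.
Δ = 191844 − 198360 = −6516.
No real roots: the line does not meet the circle.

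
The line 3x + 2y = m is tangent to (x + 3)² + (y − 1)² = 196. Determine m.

m = −7 ± 14√13

The line touches the circle iff its distance from (−3, 1) is 14:
|3·(−3) + 2·1 − m| / √13 = 14
|m − (−7)| = 14√13.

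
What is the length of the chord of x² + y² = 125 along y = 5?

Substitute y = 5:
x² − 100 = 0
x = 10 or x = −10, giving (10, 5) and (−10, 5).
Chord length = distance between (10, 5) and (−10, 5) = √400 = 20.

20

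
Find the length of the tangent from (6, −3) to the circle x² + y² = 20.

5

With centre O = (0, 0), |OP|² = 45 and r² = 20.
By the tangent–radius right angle, tangent length = √(|PO|² − r²) = √25 = 5.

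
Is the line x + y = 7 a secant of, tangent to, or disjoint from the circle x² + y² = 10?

disjoint

Substituting the line into the circle gives 2x² − 14x + 39 = 0.
Δ = 196 − 312 = −116.
No real roots: the line does not meet the circle.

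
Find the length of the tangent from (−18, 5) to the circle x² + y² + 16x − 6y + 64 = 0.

The centre is (−8, 3) and r = 3. The square of the distance from P to the centre is 100 + 4 = 104.
The tangent meets the radius at right angles, so tangent² = |PO|² − r² = 104 − 9 = 95.

√95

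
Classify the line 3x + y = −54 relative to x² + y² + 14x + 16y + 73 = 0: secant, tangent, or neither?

neither

Centre (−7, −8), r² = 40. Distance² from centre to line = (25)²/10 = 125/2.
Since d² > r², the line lies outside the circle.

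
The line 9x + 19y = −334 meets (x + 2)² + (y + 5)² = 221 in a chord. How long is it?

√442

Substitute y = (−334 − 9x)/19:
442x² + 5746x − 21216 = 0  ⟹  x² + 13x − 48 = 0
x = 3 or x = −16, giving (3, −19) and (−16, −10).
Chord length = distance between (3, −19) and (−16, −10) = √442 = √442.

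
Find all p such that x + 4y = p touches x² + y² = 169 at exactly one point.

p = ±13√17

The line touches the circle iff its distance from (0, 0) is 13:
|1·0 + 4·0 − p| / √17 = 13
|p| = 13√17.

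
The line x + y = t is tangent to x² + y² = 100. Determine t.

t = ±10√2

The line touches the circle iff its distance from (0, 0) is 10:
|1·0 + 1·0 − t| / √2 = 10
|t| = 10√2.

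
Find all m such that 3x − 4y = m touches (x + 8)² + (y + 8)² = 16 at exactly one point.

For a tangent, require d(centre, line) = r = 4.
|3·(−8) − 4·(−8) − m| / √25 = 4
|m − (8)| = 4·5, so m = 28 or m = −12.

m = −12 or m = 28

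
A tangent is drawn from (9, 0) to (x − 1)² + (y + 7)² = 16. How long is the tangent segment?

√97

The centre is (1, −7) and r = 4. The square of the distance from P to the centre is 64 + 49 = 113.
Power of the point: PT² = |PO|² − r² = 97, so PT = √97.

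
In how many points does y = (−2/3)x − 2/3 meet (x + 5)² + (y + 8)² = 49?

0

Centre (−5, −8), r² = 49. Distance² from centre to line = (−32)²/13 = 1024/13.
Since d² > r², the line lies outside the circle.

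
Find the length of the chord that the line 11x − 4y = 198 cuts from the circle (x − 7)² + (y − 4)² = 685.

4√137

The distance from (7, 4) to the line is 137/√137, and r² = 685.
Chord = 2√(r² − d²) = 2·√(548) = 4√137.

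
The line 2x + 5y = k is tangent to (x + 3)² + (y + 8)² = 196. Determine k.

Tangency holds when the distance from the centre (−3, −8) to the line equals the radius 14:
|2·(−3) + 5·(−8) − k| / √29 = 14
|k − (−46)| = 14√29.

k = −46 ± 14√29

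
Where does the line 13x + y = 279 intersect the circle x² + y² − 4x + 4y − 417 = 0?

Substitute y = −13x + 279:
170x² − 7310x + 78540 = 0  ⟹  x² − 43x + 462 = 0
x = 22 or x = 21, giving (22, −7) and (21, 6).

(21, 6) and (22, −7)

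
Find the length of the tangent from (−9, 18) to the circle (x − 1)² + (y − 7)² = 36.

The centre is (1, 7) and r = 6. The square of the distance from P to the centre is 100 + 121 = 221.
The tangent meets the radius at right angles, so tangent² = |PO|² − r² = 221 − 36 = 185.

√185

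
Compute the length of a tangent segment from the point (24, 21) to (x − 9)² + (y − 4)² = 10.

The centre is (9, 4) and r = √10. The square of the distance from P to the centre is 225 + 289 = 514.
By the tangent–radius right angle, tangent length = √(|PO|² − r²) = √504 = 6√14.

6√14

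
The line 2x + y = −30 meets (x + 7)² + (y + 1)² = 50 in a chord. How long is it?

The distance from (−7, −1) to the line is 15/√5, and r² = 50.
Chord = 2√(r² − d²) = 2·√(5) = 2√5.

2√5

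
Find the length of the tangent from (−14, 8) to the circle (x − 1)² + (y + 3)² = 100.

The centre is (1, −3) and r = 10. The square of the distance from P to the centre is 225 + 121 = 346.
Power of the point: PT² = |PO|² − r² = 246, so PT = √246.

√246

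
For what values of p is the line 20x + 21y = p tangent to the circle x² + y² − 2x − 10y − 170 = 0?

p = −281 or p = 531

Tangency holds when the distance from the centre (1, 5) to the line equals the radius 14:
|20·1 + 21·5 − p| / √841 = 14
|p − (125)| = 14·29, so p = 531 or p = −281.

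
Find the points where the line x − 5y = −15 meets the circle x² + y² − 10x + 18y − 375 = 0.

(−15, 0) and (20, 7)

Substitute y = (15 + x)/5:
26x² − 130x − 7800 = 0  ⟹  x² − 5x − 300 = 0
x = 20 or x = −15, giving (20, 7) and (−15, 0).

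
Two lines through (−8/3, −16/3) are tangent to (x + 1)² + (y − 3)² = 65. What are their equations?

4x + 7y = −48 and x − 8y = 40

Write the tangent as mx − y + (−16/3 − m·(−8/3)) = 0 and set its distance from the centre to √65:
(5/3m − (25/3))² = 65(m² + 1)
56m² + 25m − 4 = 0, so m = −4/7 or m = 1/8.
With m = −4/7: 4x + 7y = −48. With m = 1/8: x − 8y = 40.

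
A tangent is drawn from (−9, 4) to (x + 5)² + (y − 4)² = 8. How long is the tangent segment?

Centre (−5, 4), r² = 8. |PO|² = (−4)² + (0)² = 16.
By the tangent–radius right angle, tangent length = √(|PO|² − r²) = √8 = 2√2.

2√2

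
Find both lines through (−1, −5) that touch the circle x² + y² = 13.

Let a tangent through (−1, −5) have slope m. Its distance from (0, 0) must equal √13:
[m·(1) − (5)]² = 13(m² + 1)
6m² + 5m − 6 = 0, so m = −3/2 or m = 2/3.
Through (−1, −5) these give 3x + 2y = −13 and 2x − 3y = 13.

3x + 2y = −13 and 2x − 3y = 13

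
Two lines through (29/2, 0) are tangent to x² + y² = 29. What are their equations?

Let a tangent through (29/2, 0) have slope m. Its distance from (0, 0) must equal √29:
[m·(−29/2) − (0)]² = 29(m² + 1)
25m² − 4 = 0, so m = 2/5 or m = −2/5.
With m = 2/5: 2x − 5y = 29. With m = −2/5: 2x + 5y = 29.

2x − 5y = 29 and 2x + 5y = 29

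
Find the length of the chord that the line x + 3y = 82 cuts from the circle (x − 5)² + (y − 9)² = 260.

Centre (5, 9), r² = 260. Perpendicular distance d from centre to line = |−50| / √10 = 50/√10.
Chord = 2√(r² − d²) = 2·√(10) = 2√10.

2√10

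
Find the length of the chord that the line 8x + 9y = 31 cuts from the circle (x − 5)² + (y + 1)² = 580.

Express y = (31 − 8x)/9 and substitute into the circle:
145x² − 1450x − 43355 = 0  ⟹  x² − 10x − 299 = 0
x = 23 or x = −13, giving (23, −17) and (−13, 15).
|(23, −17) − (−13, 15)| = √((36)² + (−32)²) = 4√145.

4√145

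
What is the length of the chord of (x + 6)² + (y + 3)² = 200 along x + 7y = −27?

The distance from (−6, −3) to the line is 0/√50, and r² = 200.
Chord = 2√(r² − d²) = 2·√(200) = 20√2.

20√2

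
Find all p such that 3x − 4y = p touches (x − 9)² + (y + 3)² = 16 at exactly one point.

For a tangent, require d(centre, line) = r = 4.
|3·9 − 4·(−3) − p| / √25 = 4
|p − (39)| = 4·5, so p = 59 or p = 19.

p = 19 or p = 59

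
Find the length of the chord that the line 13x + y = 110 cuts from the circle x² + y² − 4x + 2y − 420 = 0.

3√170

Centre (2, −1), r² = 425. Perpendicular distance d from centre to line = |−85| / √170 = 85/√170.
Chord = 2√(r² − d²) = 2·√(765/2) = 3√170.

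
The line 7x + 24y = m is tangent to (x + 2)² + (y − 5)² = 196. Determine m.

For a tangent, require d(centre, line) = r = 14.
|7·(−2) + 24·5 − m| / √625 = 14
|m − (106)| = 14·25, so m = 456 or m = −244.

m = −244 or m = 456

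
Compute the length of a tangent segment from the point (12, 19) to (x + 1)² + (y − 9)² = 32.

√237

The centre is (−1, 9) and r = 4√2. The square of the distance from P to the centre is 169 + 100 = 269.
By the tangent–radius right angle, tangent length = √(|PO|² − r²) = √237.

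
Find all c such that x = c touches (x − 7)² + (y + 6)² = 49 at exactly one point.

For a tangent, require d(centre, line) = r = 7.
|1·7 + 0·(−6) − c| / √1 = 7
|c − (7)| = 7, so c = 14 or c = 0.

c = 0 or c = 14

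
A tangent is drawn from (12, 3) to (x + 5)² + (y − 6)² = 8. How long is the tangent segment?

The centre is (−5, 6) and r = 2√2. The square of the distance from P to the centre is 289 + 9 = 298.
By the tangent–radius right angle, tangent length = √(|PO|² − r²) = √290.

√290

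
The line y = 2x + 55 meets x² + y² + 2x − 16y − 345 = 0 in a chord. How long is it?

Centre (−1, 8), r² = 410. Perpendicular distance d from centre to line = |45| / √5 = 45/√5.
Chord = 2√(r² − d²) = 2·√(5) = 2√5.

2√5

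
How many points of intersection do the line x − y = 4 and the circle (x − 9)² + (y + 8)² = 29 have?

0

Centre (9, −8), r² = 29. Distance² from centre to line = (13)²/2 = 169/2.
Since d² > r², the line lies outside the circle.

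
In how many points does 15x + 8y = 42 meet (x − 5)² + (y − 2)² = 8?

0

Substituting the line into the circle gives 289x² − 1420x + 1764 = 0.
Δ = 2016400 − 2039184 = −22784.
No real roots: the line does not meet the circle.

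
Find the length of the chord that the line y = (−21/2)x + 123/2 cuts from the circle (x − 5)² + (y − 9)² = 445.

2√445

Express y = (123 − 21x)/2 and substitute into the circle:
445x² − 4450x + 9345 = 0  ⟹  x² − 10x + 21 = 0
x = 7 or x = 3, giving (7, −12) and (3, 30).
|(7, −12) − (3, 30)| = √((4)² + (−42)²) = 2√445.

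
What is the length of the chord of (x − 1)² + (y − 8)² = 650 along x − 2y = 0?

22√5

Centre (1, 8), r² = 650. Perpendicular distance d from centre to line = |−15| / √5 = 15/√5.
Chord = 2√(r² − d²) = 2·√(605) = 22√5.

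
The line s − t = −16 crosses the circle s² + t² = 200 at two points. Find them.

From the line, t = s + 16. Substituting:
2s² + 32s + 56 = 0  ⟹  s² + 16s + 28 = 0
s = −2 or s = −14, giving (−2, 14) and (−14, 2).

(−14, 2) and (−2, 14)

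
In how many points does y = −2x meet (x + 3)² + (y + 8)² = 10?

Substituting the line into the circle gives 5x² − 26x + 63 = 0.
Discriminant = (−26)² − 4·5·(63) = −584 < 0.
No real roots: the line does not meet the circle.

0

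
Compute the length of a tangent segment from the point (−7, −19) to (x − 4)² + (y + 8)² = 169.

The centre is (4, −8) and r = 13. The square of the distance from P to the centre is 121 + 121 = 242.
Power of the point: PT² = |PO|² − r² = 73, so PT = √73.

√73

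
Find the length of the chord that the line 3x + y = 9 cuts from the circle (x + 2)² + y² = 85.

Substitute y = −3x + 9:
10x² − 50x = 0  ⟹  x² − 5x = 0
x = 5 or x = 0, giving (5, −6) and (0, 9).
Chord length = distance between (5, −6) and (0, 9) = √250 = 5√10.

5√10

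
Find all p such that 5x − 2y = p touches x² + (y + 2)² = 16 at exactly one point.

p = 4 ± 4√29

For a tangent, require d(centre, line) = r = 4.
|5·0 − 2·(−2) − p| / √29 = 4
|p − (4)| = 4√29.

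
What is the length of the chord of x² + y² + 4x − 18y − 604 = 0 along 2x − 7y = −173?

6√53

Centre (−2, 9), r² = 689. Perpendicular distance d from centre to line = |106| / √53 = 106/√53.
Chord = 2√(r² − d²) = 2·√(477) = 6√53.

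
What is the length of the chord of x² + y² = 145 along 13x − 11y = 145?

Substitute y = (−145 + 13x)/11:
290x² − 3770x + 3480 = 0  ⟹  x² − 13x + 12 = 0
x = 12 or x = 1, giving (12, 1) and (1, −12).
Chord length = distance between (12, 1) and (1, −12) = √290 = √290.

√290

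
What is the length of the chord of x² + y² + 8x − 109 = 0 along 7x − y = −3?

15√2

The distance from (−4, 0) to the line is 25/√50, and r² = 125.
Half the chord is √(r² − d²) = √(225/2), so the full chord is 15√2.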